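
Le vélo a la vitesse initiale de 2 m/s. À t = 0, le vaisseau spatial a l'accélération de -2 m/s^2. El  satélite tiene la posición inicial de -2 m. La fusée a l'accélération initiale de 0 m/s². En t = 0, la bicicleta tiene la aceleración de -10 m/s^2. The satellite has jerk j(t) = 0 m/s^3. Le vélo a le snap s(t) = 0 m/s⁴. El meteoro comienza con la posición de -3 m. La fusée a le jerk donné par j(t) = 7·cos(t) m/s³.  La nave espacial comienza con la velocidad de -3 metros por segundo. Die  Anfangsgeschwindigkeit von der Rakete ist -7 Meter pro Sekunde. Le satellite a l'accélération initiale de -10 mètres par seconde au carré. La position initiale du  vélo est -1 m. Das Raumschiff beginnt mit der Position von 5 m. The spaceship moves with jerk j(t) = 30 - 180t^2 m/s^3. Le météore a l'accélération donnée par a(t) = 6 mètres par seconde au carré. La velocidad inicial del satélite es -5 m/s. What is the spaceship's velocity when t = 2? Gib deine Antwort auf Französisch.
Pour résoudre ceci, nous devons prendre 2 intégrales de notre équation du jerk j(t) = 30 - 180·t^2. En intégrant le jerk et en utilisant la condition initiale a(0) = -2, nous obtenons a(t) = -60·t^3 + 30·t - 2. En intégrant l'accélération et en utilisant la condition initiale v(0) = -3, nous obtenons v(t) = -15·t^4 + 15·t^2 - 2·t - 3. De l'équation de la vitesse v(t) = -15·t^4 + 15·t^2 - 2·t - 3, nous substituons t = 2 pour obtenir v = -187.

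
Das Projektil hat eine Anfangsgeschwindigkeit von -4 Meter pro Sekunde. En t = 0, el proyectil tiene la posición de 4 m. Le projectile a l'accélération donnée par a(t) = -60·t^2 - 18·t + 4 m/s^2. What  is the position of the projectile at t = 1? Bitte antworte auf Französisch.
En partant de l'accélération a(t) = -60·t^2 - 18·t + 4, nous prenons 2 intégrales. L'intégrale de l'accélération, avec v(0) = -4, donne la vitesse: v(t) = -20·t^3 - 9·t^2 + 4·t - 4. En intégrant la vitesse et en utilisant la condition initiale x(0) = 4, nous obtenons x(t) = -5·t^4 - 3·t^3 + 2·t^2 - 4·t + 4. En utilisant x(t) = -5·t^4 - 3·t^3 + 2·t^2 - 4·t + 4 et en substituant t = 1, nous trouvons x = -6.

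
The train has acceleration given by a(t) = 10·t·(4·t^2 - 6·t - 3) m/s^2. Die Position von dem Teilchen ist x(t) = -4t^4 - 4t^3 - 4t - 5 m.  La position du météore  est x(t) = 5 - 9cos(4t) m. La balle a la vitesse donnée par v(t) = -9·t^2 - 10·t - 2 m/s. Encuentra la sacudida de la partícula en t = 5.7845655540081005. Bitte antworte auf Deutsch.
Ausgehend von der Position x(t) = -4·t^4 - 4·t^3 - 4·t - 5, nehmen wir 3 Ableitungen. Die Ableitung von der Position ergibt die Geschwindigkeit: v(t) = -16·t^3 - 12·t^2 - 4. Durch Ableiten von der Geschwindigkeit erhalten wir die Beschleunigung: a(t) = -48·t^2 - 24·t. Mit d/dt von a(t) finden wir j(t) = -96·t - 24. Aus der Gleichung für den Ruck j(t) = -96·t - 24, setzen wir t = 5.7845655540081005 ein und erhalten j = -579.318293184778.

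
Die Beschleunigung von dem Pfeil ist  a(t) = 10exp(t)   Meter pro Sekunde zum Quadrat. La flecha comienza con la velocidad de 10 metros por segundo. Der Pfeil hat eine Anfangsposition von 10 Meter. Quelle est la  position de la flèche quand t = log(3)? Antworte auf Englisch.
Starting from acceleration a(t) = 10·exp(t), we take 2 integrals. The antiderivative of acceleration is velocity. Using v(0) = 10, we get v(t) = 10·exp(t). The integral of velocity is position. Using x(0) = 10, we get x(t) = 10·exp(t). We have position x(t) = 10·exp(t). Substituting t = log(3): x(log(3)) = 30.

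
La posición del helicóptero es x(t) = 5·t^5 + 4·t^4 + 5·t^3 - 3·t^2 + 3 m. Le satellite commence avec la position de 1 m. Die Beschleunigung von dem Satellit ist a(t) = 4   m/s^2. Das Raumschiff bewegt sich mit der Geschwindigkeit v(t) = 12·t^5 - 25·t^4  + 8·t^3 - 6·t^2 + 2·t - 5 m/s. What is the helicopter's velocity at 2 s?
To solve this, we need to take 1 derivative of our position equation x(t) = 5·t^5 + 4·t^4 + 5·t^3 - 3·t^2 + 3. Differentiating position, we get velocity: v(t) = 25·t^4 + 16·t^3 + 15·t^2 - 6·t. We have velocity v(t) = 25·t^4 + 16·t^3 + 15·t^2 - 6·t. Substituting t = 2: v(2) = 576.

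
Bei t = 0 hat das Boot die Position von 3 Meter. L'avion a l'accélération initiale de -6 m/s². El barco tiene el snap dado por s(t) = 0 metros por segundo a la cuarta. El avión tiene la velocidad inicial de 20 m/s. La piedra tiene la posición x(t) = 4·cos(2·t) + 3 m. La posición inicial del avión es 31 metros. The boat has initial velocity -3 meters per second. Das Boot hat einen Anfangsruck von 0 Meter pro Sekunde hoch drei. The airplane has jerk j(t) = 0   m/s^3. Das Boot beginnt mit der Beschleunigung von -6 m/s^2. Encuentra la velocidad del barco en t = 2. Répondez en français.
Nous devons trouver l'intégrale de notre équation du snap s(t) = 0 3 fois. L'intégrale du snap, avec j(0) = 0, donne le jerk: j(t) = 0. En prenant ∫j(t)dt et en appliquant a(0) = -6, nous trouvons a(t) = -6. L'intégrale de l'accélération est la vitesse. En utilisant v(0) = -3, nous obtenons v(t) = -6·t - 3. De l'équation de la vitesse v(t) = -6·t - 3, nous substituons t = 2 pour obtenir v = -15.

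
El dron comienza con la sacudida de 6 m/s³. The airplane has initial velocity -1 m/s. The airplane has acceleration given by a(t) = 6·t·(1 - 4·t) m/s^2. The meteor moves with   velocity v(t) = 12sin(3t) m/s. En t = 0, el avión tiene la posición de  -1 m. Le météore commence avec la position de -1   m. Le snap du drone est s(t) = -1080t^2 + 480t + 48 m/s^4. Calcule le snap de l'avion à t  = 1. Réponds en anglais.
We must differentiate our acceleration equation a(t) = 6·t·(1 - 4·t) 2 times. Differentiating acceleration, we get jerk: j(t) = 6 - 48·t. Differentiating jerk, we get snap: s(t) = -48. Using s(t) = -48 and substituting t = 1, we find s = -48.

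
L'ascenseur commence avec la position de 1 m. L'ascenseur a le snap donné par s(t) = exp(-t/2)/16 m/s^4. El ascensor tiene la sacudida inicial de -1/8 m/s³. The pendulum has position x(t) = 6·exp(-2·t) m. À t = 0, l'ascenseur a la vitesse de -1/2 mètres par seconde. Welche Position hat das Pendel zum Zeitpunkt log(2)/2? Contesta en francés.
De l'équation de la position x(t) = 6·exp(-2·t), nous substituons t = log(2)/2 pour obtenir x = 3.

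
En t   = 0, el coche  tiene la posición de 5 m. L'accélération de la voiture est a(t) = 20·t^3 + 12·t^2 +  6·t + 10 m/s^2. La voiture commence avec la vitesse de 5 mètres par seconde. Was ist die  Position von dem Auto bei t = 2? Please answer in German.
Wir müssen unsere Gleichung für die Beschleunigung a(t) = 20·t^3 + 12·t^2 + 6·t + 10 2-mal integrieren. Das Integral von der Beschleunigung, mit v(0) = 5, ergibt die Geschwindigkeit: v(t) = 5·t^4 + 4·t^3 + 3·t^2 + 10·t + 5. Das Integral von der Geschwindigkeit ist die Position. Mit x(0) = 5 erhalten wir x(t) = t^5 + t^4 + t^3 + 5·t^2 + 5·t + 5. Aus der Gleichung für die Position x(t) = t^5 + t^4 + t^3 + 5·t^2 + 5·t + 5, setzen wir t = 2 ein und erhalten x = 91.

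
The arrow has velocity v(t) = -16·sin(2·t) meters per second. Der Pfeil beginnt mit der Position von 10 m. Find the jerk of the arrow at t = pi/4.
Starting from velocity v(t) = -16·sin(2·t), we take 2 derivatives. Differentiating velocity, we get acceleration: a(t) = -32·cos(2·t). The derivative of acceleration gives jerk: j(t) = 64·sin(2·t). We have jerk j(t) = 64·sin(2·t). Substituting t = pi/4: j(pi/4) = 64.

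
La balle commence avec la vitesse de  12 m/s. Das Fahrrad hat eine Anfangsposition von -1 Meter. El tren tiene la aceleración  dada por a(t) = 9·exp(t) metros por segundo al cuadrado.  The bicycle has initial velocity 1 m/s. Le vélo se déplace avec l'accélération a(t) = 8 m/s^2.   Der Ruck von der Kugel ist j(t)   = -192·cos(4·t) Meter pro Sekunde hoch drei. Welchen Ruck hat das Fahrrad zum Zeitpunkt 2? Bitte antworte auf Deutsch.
Wir müssen unsere Gleichung für die Beschleunigung a(t) = 8 1-mal ableiten. Mit d/dt von a(t) finden wir j(t) = 0. Wir haben den Ruck j(t) = 0. Durch Einsetzen von t = 2: j(2) = 0.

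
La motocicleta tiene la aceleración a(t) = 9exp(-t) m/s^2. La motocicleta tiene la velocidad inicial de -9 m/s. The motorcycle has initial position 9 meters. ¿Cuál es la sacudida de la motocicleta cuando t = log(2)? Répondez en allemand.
Wir müssen unsere Gleichung für die Beschleunigung a(t) = 9·exp(-t) 1-mal ableiten. Durch Ableiten von der Beschleunigung erhalten wir den Ruck: j(t) = -9·exp(-t). Aus der Gleichung für den Ruck j(t) = -9·exp(-t), setzen wir t = log(2) ein und erhalten j = -9/2.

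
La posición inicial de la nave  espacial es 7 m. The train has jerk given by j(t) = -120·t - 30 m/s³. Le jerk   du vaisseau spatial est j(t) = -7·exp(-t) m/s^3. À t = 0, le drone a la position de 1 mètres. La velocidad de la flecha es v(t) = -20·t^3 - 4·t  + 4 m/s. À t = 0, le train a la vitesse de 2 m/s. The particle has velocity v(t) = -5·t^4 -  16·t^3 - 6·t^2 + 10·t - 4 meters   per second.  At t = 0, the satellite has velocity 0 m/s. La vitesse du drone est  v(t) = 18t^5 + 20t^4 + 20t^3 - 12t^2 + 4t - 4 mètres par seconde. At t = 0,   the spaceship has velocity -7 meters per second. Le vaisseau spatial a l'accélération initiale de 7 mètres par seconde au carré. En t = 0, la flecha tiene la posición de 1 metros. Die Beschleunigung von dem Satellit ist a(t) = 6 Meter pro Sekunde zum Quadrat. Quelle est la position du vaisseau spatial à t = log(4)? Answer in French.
Nous devons trouver la primitive de notre équation du jerk j(t) = -7·exp(-t) 3 fois. En intégrant le jerk et en utilisant la condition initiale a(0) = 7, nous obtenons a(t) = 7·exp(-t). La primitive de l'accélération, avec v(0) = -7, donne la vitesse: v(t) = -7·exp(-t). En intégrant la vitesse et en utilisant la condition initiale x(0) = 7, nous obtenons x(t) = 7·exp(-t). En utilisant x(t) = 7·exp(-t) et en substituant t = log(4), nous trouvons x = 7/4.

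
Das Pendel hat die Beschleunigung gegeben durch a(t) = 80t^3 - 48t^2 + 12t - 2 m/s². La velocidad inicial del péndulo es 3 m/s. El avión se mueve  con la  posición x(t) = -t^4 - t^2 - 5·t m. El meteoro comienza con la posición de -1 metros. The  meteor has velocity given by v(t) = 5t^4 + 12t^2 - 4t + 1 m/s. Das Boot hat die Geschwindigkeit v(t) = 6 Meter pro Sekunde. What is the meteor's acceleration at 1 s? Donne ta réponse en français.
Pour résoudre ceci, nous devons prendre 1 dérivée de notre équation de la vitesse v(t) = 5·t^4 + 12·t^2 - 4·t + 1. En dérivant la vitesse, nous obtenons l'accélération: a(t) = 20·t^3 + 24·t - 4. De l'équation de l'accélération a(t) = 20·t^3 + 24·t - 4, nous substituons t = 1 pour obtenir a = 40.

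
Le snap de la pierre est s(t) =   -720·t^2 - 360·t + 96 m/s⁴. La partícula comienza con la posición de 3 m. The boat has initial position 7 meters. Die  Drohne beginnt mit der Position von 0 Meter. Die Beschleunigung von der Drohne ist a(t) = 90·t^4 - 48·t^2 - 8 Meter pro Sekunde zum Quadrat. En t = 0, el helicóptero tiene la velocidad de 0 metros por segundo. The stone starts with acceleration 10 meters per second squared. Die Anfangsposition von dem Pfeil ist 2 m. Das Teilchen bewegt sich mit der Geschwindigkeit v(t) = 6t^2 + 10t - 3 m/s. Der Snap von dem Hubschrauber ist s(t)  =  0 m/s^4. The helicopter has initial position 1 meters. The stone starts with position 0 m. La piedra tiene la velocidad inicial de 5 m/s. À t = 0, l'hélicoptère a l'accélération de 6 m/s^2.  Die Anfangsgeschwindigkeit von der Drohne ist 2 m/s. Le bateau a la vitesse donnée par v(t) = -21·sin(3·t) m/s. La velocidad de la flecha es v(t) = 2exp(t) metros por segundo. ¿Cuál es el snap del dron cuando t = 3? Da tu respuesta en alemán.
Ausgehend von der Beschleunigung a(t) = 90·t^4 - 48·t^2 - 8, nehmen wir 2 Ableitungen. Die Ableitung von der Beschleunigung ergibt den Ruck: j(t) = 360·t^3 - 96·t. Die Ableitung von dem Ruck ergibt den Snap: s(t) = 1080·t^2 - 96. Wir haben den Snap s(t) = 1080·t^2 - 96. Durch Einsetzen von t = 3: s(3) = 9624.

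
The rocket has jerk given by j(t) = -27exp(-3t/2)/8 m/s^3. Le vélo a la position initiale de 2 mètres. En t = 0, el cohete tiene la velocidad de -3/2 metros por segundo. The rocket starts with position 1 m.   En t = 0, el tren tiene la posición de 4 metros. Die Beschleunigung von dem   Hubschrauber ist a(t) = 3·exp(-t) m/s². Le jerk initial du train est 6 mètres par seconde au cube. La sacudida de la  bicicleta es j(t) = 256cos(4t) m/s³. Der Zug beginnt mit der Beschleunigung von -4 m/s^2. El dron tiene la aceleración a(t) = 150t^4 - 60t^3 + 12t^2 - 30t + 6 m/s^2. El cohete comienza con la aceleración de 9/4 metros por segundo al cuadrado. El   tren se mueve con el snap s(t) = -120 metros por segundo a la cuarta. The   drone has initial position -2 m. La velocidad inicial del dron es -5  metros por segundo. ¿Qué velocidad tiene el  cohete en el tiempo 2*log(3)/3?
Debemos encontrar la integral de nuestra ecuación de la sacudida j(t) = -27·exp(-3·t/2)/8 2 veces. Tomando ∫j(t)dt y aplicando a(0) = 9/4, encontramos a(t) = 9·exp(-3·t/2)/4. Tomando ∫a(t)dt y aplicando v(0) = -3/2, encontramos v(t) = -3·exp(-3·t/2)/2. Tenemos la velocidad v(t) = -3·exp(-3·t/2)/2. Sustituyendo t = 2*log(3)/3: v(2*log(3)/3) = -1/2.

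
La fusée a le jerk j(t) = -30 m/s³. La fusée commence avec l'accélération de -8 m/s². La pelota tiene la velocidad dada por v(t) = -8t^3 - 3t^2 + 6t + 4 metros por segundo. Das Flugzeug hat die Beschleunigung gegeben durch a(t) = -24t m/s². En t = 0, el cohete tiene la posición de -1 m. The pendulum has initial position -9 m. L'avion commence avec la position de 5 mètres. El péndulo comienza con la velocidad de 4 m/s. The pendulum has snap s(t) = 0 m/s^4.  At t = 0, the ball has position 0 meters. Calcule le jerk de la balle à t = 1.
Nous devons dériver notre équation de la vitesse v(t) = -8·t^3 - 3·t^2 + 6·t + 4 2 fois. En dérivant la vitesse, nous obtenons l'accélération: a(t) = -24·t^2 - 6·t + 6. En dérivant l'accélération, nous obtenons le jerk: j(t) = -48·t - 6. De l'équation du jerk j(t) = -48·t - 6, nous substituons t = 1 pour obtenir j = -54.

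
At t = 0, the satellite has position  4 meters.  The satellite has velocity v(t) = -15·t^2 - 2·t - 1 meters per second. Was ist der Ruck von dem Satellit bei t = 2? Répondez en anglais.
Starting from velocity v(t) = -15·t^2 - 2·t - 1, we take 2 derivatives. The derivative of velocity gives acceleration: a(t) = -30·t - 2. The derivative of acceleration gives jerk: j(t) = -30. We have jerk j(t) = -30. Substituting t = 2: j(2) = -30.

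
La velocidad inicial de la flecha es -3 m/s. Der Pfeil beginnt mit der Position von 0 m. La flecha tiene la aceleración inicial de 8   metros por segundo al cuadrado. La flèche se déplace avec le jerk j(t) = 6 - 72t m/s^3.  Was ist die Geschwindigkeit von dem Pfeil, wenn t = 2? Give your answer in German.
Ausgehend von dem Ruck j(t) = 6 - 72·t, nehmen wir 2 Integrale. Durch Integration von dem Ruck und Verwendung der Anfangsbedingung a(0) = 8, erhalten wir a(t) = -36·t^2 + 6·t + 8. Durch Integration von der Beschleunigung und Verwendung der Anfangsbedingung v(0) = -3, erhalten wir v(t) = -12·t^3 + 3·t^2 + 8·t - 3. Wir haben die Geschwindigkeit v(t) = -12·t^3 + 3·t^2 + 8·t - 3. Durch Einsetzen von t = 2: v(2) = -71.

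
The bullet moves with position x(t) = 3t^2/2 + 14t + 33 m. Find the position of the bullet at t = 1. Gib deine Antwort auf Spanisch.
De la ecuación de la posición x(t) = 3·t^2/2 + 14·t + 33, sustituimos t = 1 para obtener x = 97/2.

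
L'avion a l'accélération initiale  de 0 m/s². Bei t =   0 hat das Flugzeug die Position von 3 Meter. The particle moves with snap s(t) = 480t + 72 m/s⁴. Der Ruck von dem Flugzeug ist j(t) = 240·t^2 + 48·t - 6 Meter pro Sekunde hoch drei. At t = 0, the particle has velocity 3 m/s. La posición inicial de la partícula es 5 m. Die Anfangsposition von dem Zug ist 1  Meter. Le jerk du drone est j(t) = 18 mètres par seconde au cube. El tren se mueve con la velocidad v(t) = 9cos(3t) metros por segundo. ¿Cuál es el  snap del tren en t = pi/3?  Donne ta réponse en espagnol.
Partiendo de la velocidad v(t) = 9·cos(3·t), tomamos 3 derivadas. La derivada de la velocidad da la aceleración: a(t) = -27·sin(3·t). Tomando d/dt de a(t), encontramos j(t) = -81·cos(3·t). Derivando la sacudida, obtenemos el snap: s(t) = 243·sin(3·t). De la ecuación del snap s(t) = 243·sin(3·t), sustituimos t = pi/3 para obtener s = 0.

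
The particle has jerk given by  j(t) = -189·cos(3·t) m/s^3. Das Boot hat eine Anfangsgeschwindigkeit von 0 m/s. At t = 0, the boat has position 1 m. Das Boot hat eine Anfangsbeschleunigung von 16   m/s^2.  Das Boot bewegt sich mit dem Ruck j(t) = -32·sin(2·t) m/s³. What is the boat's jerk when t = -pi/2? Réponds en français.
En utilisant j(t) = -32·sin(2·t) et en substituant t = -pi/2, nous trouvons j = 0.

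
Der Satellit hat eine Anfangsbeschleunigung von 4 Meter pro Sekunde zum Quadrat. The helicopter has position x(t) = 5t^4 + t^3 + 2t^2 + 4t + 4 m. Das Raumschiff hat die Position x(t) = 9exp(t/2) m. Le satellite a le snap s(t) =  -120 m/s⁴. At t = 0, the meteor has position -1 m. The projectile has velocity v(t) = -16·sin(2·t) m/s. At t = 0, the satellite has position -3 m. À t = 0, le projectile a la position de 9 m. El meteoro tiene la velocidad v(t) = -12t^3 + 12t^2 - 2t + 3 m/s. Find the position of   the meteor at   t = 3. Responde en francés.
En partant de la vitesse v(t) = -12·t^3 + 12·t^2 - 2·t + 3, nous prenons 1 primitive. En prenant ∫v(t)dt et en appliquant x(0) = -1, nous trouvons x(t) = -3·t^4 + 4·t^3 - t^2 + 3·t - 1. En utilisant x(t) = -3·t^4 + 4·t^3 - t^2 + 3·t - 1 et en substituant t = 3, nous trouvons x = -136.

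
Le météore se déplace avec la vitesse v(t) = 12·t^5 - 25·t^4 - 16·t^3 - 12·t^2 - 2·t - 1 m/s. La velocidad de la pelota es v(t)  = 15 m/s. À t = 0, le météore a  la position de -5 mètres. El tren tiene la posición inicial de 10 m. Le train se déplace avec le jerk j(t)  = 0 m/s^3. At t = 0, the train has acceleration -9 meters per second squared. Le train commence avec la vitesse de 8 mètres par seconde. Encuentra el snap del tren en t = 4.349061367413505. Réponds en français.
En partant du jerk j(t) = 0, nous prenons 1 dérivée. En dérivant le jerk, nous obtenons le snap: s(t) = 0. En utilisant s(t) = 0 et en substituant t = 4.349061367413505, nous trouvons s = 0.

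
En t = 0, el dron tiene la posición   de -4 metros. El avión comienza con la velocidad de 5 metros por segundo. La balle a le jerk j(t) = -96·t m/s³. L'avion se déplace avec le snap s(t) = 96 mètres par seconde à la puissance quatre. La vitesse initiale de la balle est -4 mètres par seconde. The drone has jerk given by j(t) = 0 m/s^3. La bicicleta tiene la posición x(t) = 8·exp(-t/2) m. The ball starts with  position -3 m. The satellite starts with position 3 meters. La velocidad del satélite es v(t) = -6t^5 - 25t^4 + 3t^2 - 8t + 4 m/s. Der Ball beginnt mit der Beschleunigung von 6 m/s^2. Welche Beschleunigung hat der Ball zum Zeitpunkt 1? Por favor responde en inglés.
We need to integrate our jerk equation j(t) = -96·t 1 time. Taking ∫j(t)dt and applying a(0) = 6, we find a(t) = 6 - 48·t^2. Using a(t) = 6 - 48·t^2 and substituting t = 1, we find a = -42.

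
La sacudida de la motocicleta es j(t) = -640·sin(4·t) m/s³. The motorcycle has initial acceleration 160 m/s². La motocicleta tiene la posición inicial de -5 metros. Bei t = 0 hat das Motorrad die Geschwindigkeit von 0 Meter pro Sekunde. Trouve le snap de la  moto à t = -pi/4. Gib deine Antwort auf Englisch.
We must differentiate our jerk equation j(t) = -640·sin(4·t) 1 time. Differentiating jerk, we get snap: s(t) = -2560·cos(4·t). We have snap s(t) = -2560·cos(4·t). Substituting t = -pi/4: s(-pi/4) = 2560.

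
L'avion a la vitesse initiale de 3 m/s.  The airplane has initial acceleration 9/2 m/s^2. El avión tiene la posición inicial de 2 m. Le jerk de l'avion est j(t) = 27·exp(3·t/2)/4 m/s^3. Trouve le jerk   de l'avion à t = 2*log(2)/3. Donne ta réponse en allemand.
Mit j(t) = 27·exp(3·t/2)/4 und Einsetzen von t = 2*log(2)/3, finden wir j = 27/2.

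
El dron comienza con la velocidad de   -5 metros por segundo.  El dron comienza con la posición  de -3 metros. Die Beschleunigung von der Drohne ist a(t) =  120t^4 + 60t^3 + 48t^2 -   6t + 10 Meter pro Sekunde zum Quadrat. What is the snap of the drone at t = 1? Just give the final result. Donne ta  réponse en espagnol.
La respuesta es 1896.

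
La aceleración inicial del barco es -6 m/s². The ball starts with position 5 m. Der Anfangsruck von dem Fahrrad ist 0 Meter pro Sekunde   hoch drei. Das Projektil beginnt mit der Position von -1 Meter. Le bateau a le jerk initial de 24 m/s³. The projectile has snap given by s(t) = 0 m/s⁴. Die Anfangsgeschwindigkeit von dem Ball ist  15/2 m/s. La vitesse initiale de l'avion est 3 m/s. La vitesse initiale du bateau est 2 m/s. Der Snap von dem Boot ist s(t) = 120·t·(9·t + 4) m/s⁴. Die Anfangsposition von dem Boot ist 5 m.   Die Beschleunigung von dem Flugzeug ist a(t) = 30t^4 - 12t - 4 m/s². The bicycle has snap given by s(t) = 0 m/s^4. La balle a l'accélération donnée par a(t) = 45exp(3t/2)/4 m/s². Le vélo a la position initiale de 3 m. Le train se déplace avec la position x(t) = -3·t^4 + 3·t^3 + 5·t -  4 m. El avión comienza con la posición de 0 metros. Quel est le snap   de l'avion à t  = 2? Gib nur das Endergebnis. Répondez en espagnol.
La respuesta es 1440.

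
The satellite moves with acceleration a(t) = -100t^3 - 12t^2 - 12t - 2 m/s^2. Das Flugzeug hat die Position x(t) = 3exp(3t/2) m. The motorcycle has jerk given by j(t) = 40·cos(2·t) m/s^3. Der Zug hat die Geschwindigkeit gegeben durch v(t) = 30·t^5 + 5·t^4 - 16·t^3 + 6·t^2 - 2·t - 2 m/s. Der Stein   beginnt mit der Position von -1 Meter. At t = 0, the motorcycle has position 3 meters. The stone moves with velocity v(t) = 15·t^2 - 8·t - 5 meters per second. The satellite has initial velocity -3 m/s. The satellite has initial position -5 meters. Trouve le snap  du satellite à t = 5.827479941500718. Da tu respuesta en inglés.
Starting from acceleration a(t) = -100·t^3 - 12·t^2 - 12·t - 2, we take 2 derivatives. Differentiating acceleration, we get jerk: j(t) = -300·t^2 - 24·t - 12. The derivative of jerk gives snap: s(t) = -600·t - 24. From the given snap equation s(t) = -600·t - 24, we substitute t = 5.827479941500718 to get s = -3520.48796490043.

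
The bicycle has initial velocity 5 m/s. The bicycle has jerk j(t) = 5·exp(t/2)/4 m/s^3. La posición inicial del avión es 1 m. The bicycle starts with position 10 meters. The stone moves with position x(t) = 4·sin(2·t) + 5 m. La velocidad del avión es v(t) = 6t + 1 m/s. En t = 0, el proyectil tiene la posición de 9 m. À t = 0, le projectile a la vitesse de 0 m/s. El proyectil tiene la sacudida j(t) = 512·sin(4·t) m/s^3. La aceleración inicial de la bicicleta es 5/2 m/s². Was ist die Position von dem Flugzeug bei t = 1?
Wir müssen das Integral unserer Gleichung für die Geschwindigkeit v(t) = 6·t + 1 1-mal finden. Die Stammfunktion von der Geschwindigkeit, mit x(0) = 1, ergibt die Position: x(t) = 3·t^2 + t + 1. Mit x(t) = 3·t^2 + t + 1 und Einsetzen von t = 1, finden wir x = 5.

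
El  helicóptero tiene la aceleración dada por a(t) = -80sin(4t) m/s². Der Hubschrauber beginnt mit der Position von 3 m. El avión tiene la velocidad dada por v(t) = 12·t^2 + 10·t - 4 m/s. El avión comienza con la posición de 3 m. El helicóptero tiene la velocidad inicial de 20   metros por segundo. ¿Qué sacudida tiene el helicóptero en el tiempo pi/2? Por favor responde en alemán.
Ausgehend von der Beschleunigung a(t) = -80·sin(4·t), nehmen wir 1 Ableitung. Durch Ableiten von der Beschleunigung erhalten wir den Ruck: j(t) = -320·cos(4·t). Wir haben den Ruck j(t) = -320·cos(4·t). Durch Einsetzen von t = pi/2: j(pi/2) = -320.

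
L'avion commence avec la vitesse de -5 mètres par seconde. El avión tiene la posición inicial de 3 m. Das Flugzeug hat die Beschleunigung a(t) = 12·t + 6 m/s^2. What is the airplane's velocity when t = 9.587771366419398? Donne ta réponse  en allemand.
Ausgehend von der Beschleunigung a(t) = 12·t + 6, nehmen wir 1 Stammfunktion. Das Integral von der Beschleunigung ist die Geschwindigkeit. Mit v(0) = -5 erhalten wir v(t) = 6·t^2 + 6·t - 5. Wir haben die Geschwindigkeit v(t) = 6·t^2 + 6·t - 5. Durch Einsetzen von t = 9.587771366419398: v(9.587771366419398) = 604.078786846906.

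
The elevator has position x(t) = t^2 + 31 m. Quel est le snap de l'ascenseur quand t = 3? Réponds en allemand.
Ausgehend von der Position x(t) = t^2 + 31, nehmen wir 4 Ableitungen. Die Ableitung von der Position ergibt die Geschwindigkeit: v(t) = 2·t. Die Ableitung von der Geschwindigkeit ergibt die Beschleunigung: a(t) = 2. Mit d/dt von a(t) finden wir j(t) = 0. Mit d/dt von j(t) finden wir s(t) = 0. Mit s(t) = 0 und Einsetzen von t = 3, finden wir s = 0.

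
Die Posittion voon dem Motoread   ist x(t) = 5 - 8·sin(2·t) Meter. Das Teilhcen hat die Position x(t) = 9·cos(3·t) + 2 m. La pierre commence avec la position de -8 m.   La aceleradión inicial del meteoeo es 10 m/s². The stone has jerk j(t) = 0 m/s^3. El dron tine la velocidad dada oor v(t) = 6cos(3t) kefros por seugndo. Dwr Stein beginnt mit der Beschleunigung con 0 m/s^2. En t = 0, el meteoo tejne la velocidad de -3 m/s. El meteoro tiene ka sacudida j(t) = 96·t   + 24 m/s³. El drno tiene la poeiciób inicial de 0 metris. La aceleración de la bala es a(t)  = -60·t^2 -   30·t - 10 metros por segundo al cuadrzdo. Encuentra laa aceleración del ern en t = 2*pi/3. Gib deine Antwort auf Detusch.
Wir müssen unsere Gleichung für die Geschwindigkeit v(t) = 6·cos(3·t) 1-mal ableiten. Mit d/dt von v(t) finden wir a(t) = -18·sin(3·t). Aus der Gleichung für die Beschleunigung a(t) = -18·sin(3·t), setzen wir t = 2*pi/3 ein und erhalten a = 0.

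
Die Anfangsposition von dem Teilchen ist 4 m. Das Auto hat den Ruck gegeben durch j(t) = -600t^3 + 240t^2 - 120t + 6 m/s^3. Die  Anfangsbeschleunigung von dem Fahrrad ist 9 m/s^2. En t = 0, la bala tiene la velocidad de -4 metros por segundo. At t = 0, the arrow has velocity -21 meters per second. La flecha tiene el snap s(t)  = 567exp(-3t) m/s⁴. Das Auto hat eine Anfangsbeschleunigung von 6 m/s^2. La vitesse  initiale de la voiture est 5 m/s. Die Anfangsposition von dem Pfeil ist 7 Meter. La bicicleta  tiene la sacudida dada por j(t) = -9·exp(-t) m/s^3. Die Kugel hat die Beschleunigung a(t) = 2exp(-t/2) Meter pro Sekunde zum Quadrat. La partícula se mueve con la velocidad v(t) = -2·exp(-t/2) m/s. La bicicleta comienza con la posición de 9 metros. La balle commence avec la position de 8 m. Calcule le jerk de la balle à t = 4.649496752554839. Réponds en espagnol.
Para resolver esto, necesitamos tomar 1 derivada de nuestra ecuación de la aceleración a(t) = 2·exp(-t/2). La derivada de la aceleración da la sacudida: j(t) = -exp(-t/2). Tenemos la sacudida j(t) = -exp(-t/2). Sustituyendo t = 4.649496752554839: j(4.649496752554839) = -0.0978080517813635.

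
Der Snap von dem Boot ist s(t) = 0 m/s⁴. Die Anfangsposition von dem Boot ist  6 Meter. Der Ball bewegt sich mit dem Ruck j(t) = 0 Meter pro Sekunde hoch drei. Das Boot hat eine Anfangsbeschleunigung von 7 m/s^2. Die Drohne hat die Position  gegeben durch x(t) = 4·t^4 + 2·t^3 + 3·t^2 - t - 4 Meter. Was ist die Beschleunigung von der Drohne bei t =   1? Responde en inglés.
Starting from position x(t) = 4·t^4 + 2·t^3 + 3·t^2 - t - 4, we take 2 derivatives. The derivative of position gives velocity: v(t) = 16·t^3 + 6·t^2 + 6·t - 1. Differentiating velocity, we get acceleration: a(t) = 48·t^2 + 12·t + 6. Using a(t) = 48·t^2 + 12·t + 6 and substituting t = 1, we find a = 66.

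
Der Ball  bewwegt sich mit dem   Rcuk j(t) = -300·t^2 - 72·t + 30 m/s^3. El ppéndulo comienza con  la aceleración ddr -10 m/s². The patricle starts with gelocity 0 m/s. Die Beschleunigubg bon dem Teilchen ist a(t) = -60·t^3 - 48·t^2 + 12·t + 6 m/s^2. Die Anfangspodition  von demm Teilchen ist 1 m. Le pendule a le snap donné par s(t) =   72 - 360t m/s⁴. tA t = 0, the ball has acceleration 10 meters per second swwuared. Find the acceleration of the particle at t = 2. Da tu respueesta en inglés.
From the given acceleration equation a(t) = -60·t^3 - 48·t^2 + 12·t + 6, we substitute t = 2 to get a = -642.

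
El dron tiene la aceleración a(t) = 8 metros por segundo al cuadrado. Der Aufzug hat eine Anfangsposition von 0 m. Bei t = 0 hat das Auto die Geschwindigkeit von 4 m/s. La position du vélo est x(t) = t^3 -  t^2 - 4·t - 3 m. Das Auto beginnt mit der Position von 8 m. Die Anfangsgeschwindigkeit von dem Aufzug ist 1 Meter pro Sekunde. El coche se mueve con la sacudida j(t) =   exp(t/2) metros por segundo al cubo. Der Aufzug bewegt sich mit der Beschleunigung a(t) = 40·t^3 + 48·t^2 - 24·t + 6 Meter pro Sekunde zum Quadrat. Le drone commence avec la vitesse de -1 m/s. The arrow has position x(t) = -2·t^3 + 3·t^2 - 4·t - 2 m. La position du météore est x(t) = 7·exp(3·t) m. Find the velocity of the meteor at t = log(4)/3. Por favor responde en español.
Partiendo de la posición x(t) = 7·exp(3·t), tomamos 1 derivada. La derivada de la posición da la velocidad: v(t) = 21·exp(3·t). De la ecuación de la velocidad v(t) = 21·exp(3·t), sustituimos t = log(4)/3 para obtener v = 84.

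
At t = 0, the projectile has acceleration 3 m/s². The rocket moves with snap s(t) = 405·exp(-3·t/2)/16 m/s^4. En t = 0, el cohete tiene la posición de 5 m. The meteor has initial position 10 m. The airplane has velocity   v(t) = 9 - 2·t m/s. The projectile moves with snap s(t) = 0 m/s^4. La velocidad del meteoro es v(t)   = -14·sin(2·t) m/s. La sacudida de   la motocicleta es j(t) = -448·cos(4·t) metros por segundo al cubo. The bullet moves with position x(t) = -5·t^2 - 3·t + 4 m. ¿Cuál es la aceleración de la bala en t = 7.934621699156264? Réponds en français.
En partant de la position x(t) = -5·t^2 - 3·t + 4, nous prenons 2 dérivées. En dérivant la position, nous obtenons la vitesse: v(t) = -10·t - 3. En prenant d/dt de v(t), nous trouvons a(t) = -10. En utilisant a(t) = -10 et en substituant t = 7.934621699156264, nous trouvons a = -10.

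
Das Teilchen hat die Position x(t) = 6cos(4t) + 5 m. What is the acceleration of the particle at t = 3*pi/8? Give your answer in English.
To solve this, we need to take 2 derivatives of our position equation x(t) = 6·cos(4·t) + 5. Differentiating position, we get velocity: v(t) = -24·sin(4·t). Taking d/dt of v(t), we find a(t) = -96·cos(4·t). We have acceleration a(t) = -96·cos(4·t). Substituting t = 3*pi/8: a(3*pi/8) = 0.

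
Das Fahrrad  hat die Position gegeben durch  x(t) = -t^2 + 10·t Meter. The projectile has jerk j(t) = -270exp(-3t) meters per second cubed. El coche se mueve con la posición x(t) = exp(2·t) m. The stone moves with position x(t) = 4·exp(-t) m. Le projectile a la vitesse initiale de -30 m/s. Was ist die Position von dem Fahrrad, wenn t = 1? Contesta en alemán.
Mit x(t) = -t^2 + 10·t und Einsetzen von t = 1, finden wir x = 9.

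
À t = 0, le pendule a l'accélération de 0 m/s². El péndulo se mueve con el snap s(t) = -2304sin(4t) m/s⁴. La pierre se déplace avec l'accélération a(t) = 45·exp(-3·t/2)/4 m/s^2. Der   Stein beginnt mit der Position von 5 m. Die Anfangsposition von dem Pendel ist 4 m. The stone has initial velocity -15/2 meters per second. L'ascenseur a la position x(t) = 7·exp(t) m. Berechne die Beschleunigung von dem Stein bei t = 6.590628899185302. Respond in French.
En utilisant a(t) = 45·exp(-3·t/2)/4 et en substituant t = 6.590628899185302, nous trouvons a = 0.000572455691593487.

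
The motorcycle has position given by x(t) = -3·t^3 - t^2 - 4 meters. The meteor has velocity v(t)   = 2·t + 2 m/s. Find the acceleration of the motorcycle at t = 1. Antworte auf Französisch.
Nous devons dériver notre équation de la position x(t) = -3·t^3 - t^2 - 4 2 fois. En dérivant la position, nous obtenons la vitesse: v(t) = -9·t^2 - 2·t. En prenant d/dt de v(t), nous trouvons a(t) = -18·t - 2. En utilisant a(t) = -18·t - 2 et en substituant t = 1, nous trouvons a = -20.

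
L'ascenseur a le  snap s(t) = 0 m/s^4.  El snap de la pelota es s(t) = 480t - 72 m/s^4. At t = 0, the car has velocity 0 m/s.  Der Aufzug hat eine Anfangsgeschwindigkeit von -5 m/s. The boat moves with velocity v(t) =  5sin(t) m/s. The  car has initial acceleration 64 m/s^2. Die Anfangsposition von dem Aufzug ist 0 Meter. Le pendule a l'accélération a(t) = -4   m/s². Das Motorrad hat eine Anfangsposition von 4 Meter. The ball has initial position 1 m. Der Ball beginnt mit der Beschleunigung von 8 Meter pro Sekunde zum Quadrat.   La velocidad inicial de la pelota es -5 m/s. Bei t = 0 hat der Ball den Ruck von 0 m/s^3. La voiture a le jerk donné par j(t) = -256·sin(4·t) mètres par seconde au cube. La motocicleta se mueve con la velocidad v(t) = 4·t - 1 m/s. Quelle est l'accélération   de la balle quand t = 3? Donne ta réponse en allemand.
Wir müssen unsere Gleichung für den Snap s(t) = 480·t - 72 2-mal integrieren. Mit ∫s(t)dt und Anwendung von j(0) = 0, finden wir j(t) = 24·t·(10·t - 3). Durch Integration von dem Ruck und Verwendung der Anfangsbedingung a(0) = 8, erhalten wir a(t) = 80·t^3 - 36·t^2 + 8. Aus der Gleichung für die Beschleunigung a(t) = 80·t^3 - 36·t^2 + 8, setzen wir t = 3 ein und erhalten a = 1844.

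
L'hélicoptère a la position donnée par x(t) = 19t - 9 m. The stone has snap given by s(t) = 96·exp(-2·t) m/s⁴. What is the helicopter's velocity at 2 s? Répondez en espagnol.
Para resolver esto, necesitamos tomar 1 derivada de nuestra ecuación de la posición x(t) = 19·t - 9. Derivando la posición, obtenemos la velocidad: v(t) = 19. De la ecuación de la velocidad v(t) = 19, sustituimos t = 2 para obtener v = 19.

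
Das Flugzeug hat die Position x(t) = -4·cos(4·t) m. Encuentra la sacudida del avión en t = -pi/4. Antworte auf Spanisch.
Para resolver esto, necesitamos tomar 3 derivadas de nuestra ecuación de la posición x(t) = -4·cos(4·t). Tomando d/dt de x(t), encontramos v(t) = 16·sin(4·t). Derivando la velocidad, obtenemos la aceleración: a(t) = 64·cos(4·t). La derivada de la aceleración da la sacudida: j(t) = -256·sin(4·t). Tenemos la sacudida j(t) = -256·sin(4·t). Sustituyendo t = -pi/4: j(-pi/4) = 0.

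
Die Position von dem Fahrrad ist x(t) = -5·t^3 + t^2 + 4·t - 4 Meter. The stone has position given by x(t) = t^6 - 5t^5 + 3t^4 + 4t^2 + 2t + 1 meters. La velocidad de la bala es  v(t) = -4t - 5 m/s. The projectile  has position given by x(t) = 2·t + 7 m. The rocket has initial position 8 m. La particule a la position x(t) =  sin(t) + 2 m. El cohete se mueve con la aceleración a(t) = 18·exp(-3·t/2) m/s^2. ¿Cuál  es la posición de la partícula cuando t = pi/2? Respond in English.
Using x(t) = sin(t) + 2 and substituting t = pi/2, we find x = 3.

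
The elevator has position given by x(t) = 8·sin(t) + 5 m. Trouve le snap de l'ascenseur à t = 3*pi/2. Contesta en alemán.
Wir müssen unsere Gleichung für die Position x(t) = 8·sin(t) + 5 4-mal ableiten. Mit d/dt von x(t) finden wir v(t) = 8·cos(t). Die Ableitung von der Geschwindigkeit ergibt die Beschleunigung: a(t) = -8·sin(t). Die Ableitung von der Beschleunigung ergibt den Ruck: j(t) = -8·cos(t). Mit d/dt von j(t) finden wir s(t) = 8·sin(t). Aus der Gleichung für den Snap s(t) = 8·sin(t), setzen wir t = 3*pi/2 ein und erhalten s = -8.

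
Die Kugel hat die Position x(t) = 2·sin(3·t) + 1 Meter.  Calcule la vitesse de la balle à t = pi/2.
En partant de la position x(t) = 2·sin(3·t) + 1, nous prenons 1 dérivée. En dérivant la position, nous obtenons la vitesse: v(t) = 6·cos(3·t). Nous avons la vitesse v(t) = 6·cos(3·t). En substituant t = pi/2: v(pi/2) = 0.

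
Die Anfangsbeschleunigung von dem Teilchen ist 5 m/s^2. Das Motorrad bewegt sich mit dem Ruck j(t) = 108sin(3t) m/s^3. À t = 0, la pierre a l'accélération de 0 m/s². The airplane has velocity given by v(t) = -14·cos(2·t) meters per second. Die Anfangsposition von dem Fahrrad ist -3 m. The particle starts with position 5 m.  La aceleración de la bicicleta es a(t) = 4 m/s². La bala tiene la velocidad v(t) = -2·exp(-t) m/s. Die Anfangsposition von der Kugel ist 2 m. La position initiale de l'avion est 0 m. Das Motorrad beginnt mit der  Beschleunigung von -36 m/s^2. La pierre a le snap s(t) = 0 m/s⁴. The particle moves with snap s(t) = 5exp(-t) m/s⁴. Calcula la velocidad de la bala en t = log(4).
De la ecuación de la velocidad v(t) = -2·exp(-t), sustituimos t = log(4) para obtener v = -1/2.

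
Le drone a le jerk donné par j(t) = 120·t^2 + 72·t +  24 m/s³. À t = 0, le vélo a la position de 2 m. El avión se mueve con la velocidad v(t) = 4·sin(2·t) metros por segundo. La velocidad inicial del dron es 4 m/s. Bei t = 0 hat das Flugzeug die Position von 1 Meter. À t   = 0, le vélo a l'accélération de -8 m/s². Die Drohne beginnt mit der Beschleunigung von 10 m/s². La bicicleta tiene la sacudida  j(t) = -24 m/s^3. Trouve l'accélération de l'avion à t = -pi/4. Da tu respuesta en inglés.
Starting from velocity v(t) = 4·sin(2·t), we take 1 derivative. Differentiating velocity, we get acceleration: a(t) = 8·cos(2·t). We have acceleration a(t) = 8·cos(2·t). Substituting t = -pi/4: a(-pi/4) = 0.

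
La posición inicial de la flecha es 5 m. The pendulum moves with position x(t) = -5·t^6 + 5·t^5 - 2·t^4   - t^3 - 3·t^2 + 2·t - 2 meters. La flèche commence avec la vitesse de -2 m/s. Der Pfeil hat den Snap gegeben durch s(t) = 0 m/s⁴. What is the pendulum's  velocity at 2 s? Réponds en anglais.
We must differentiate our position equation x(t) = -5·t^6 + 5·t^5 - 2·t^4 - t^3 - 3·t^2 + 2·t - 2 1 time. Taking d/dt of x(t), we find v(t) = -30·t^5 + 25·t^4 - 8·t^3 - 3·t^2 - 6·t + 2. Using v(t) = -30·t^5 + 25·t^4 - 8·t^3 - 3·t^2 - 6·t + 2 and substituting t = 2, we find v = -646.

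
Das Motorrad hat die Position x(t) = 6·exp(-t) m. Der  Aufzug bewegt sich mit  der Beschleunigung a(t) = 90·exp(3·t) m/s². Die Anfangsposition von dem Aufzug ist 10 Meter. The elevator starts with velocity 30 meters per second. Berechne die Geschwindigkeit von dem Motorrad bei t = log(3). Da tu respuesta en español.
Debemos derivar nuestra ecuación de la posición x(t) = 6·exp(-t) 1 vez. Tomando d/dt de x(t), encontramos v(t) = -6·exp(-t). De la ecuación de la velocidad v(t) = -6·exp(-t), sustituimos t = log(3) para obtener v = -2.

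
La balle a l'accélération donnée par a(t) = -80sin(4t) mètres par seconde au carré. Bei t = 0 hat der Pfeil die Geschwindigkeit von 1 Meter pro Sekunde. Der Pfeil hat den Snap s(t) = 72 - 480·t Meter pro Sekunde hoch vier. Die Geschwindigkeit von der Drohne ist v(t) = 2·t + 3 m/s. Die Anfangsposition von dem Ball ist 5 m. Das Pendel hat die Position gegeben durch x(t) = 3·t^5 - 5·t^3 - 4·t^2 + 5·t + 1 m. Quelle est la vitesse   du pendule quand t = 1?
Nous devons dériver notre équation de la position x(t) = 3·t^5 - 5·t^3 - 4·t^2 + 5·t + 1 1 fois. La dérivée de la position donne la vitesse: v(t) = 15·t^4 - 15·t^2 - 8·t + 5. De l'équation de la vitesse v(t) = 15·t^4 - 15·t^2 - 8·t + 5, nous substituons t = 1 pour obtenir v = -3.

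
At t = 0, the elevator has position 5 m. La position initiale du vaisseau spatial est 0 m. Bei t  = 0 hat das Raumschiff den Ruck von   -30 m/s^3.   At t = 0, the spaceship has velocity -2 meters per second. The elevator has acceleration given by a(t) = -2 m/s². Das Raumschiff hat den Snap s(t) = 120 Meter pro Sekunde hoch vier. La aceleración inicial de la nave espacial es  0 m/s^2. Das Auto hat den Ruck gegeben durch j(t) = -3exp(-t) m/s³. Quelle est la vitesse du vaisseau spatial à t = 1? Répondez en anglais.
Starting from snap s(t) = 120, we take 3 integrals. The antiderivative of snap, with j(0) = -30, gives jerk: j(t) = 120·t - 30. Finding the integral of j(t) and using a(0) = 0: a(t) = 30·t·(2·t - 1). Finding the antiderivative of a(t) and using v(0) = -2: v(t) = 20·t^3 - 15·t^2 - 2. Using v(t) = 20·t^3 - 15·t^2 - 2 and substituting t = 1, we find v = 3.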